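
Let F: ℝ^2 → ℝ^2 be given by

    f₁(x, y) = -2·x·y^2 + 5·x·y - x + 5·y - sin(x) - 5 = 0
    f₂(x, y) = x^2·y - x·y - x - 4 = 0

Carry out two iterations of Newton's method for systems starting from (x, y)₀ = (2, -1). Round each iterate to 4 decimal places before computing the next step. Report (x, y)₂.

(-4.2765, -1.9602)

At (2, -1): F = (-26.909297, -8.0000).
Jacobian J = [[-2·y^2 + 5·y - cos(x) - 1, -4·x·y + 5·x + 5], [2·x·y - y - 1, x^2 - x]].
At the point, J = [[-7.583853, 23.0000], [-4.0000, 2.0000]] (det J = 76.832294).
Solving J·Δ = −F gives Δ = (-1.6944, 0.6113).
Then the next iterate is (x, y)₁ = (0.3056, -0.3887).
Round to (0.3056, -0.3887) and repeat: F = (-8.236244, -4.223115), J = [[-4.199342, 7.003147], [-0.848873, -0.212209]].
Δ = (-4.5821, -1.5715), so (x, y)₂ = (-4.2765, -1.9602).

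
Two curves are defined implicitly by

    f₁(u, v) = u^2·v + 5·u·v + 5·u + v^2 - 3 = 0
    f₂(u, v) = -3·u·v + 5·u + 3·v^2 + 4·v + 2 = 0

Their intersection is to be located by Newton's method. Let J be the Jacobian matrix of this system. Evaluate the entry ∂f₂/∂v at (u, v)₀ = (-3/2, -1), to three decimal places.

2.500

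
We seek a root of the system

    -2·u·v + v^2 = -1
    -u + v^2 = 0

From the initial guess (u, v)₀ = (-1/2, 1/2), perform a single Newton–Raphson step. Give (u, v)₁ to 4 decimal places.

(-0.7500, -0.5000)

At (-1/2, 1/2): F = (1.7500, 0.7500).
Jacobian J = [[-2·v, -2·u + 2·v], [-1, 2·v]].
At the point, J = [[-1.0000, 2.0000], [-1.0000, 1.0000]] (det J = 1.0000).
Solving J·Δ = −F gives Δ = (-0.2500, -1.0000).
Then the next iterate is (u, v)₁ = (-0.7500, -0.5000).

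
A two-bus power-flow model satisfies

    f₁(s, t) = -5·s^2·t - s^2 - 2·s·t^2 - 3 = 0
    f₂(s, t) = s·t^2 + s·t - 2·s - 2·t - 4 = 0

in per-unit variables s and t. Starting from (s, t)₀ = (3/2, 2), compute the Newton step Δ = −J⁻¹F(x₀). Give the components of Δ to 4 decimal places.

At (3/2, 2): F = (-39.7500, -2.0000).
Jacobian J = [[-10·s·t - 2·s - 2·t^2, -5·s^2 - 4·s·t], [t^2 + t - 2, 2·s·t + s - 2]].
At the point, J = [[-41.0000, -23.2500], [4.0000, 5.5000]] (det J = -132.5000).
Solving J·Δ = −F gives Δ = (-2.0009, 1.8189).

(-2.0009, 1.8189)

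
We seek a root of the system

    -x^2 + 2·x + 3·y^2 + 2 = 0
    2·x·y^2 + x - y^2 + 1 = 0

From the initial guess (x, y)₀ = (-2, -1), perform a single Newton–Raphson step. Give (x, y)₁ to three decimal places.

(-1.154, -0.654)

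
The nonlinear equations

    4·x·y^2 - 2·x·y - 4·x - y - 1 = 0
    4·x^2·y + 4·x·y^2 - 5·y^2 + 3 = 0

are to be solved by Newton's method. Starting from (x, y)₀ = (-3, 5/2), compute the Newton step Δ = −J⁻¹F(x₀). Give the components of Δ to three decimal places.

At (-3, 5/2): F = (-51.500, -13.250).
Jacobian J = [[4·y^2 - 2·y - 4, 8·x·y - 2·x - 1], [8·x·y + 4·y^2, 4·x^2 + 8·x·y - 10·y]].
At the point, J = [[16.000, -55.000], [-35.000, -49.000]] (det J = -2709.000).
Solving J·Δ = −F gives Δ = (0.663, -0.744).

(0.663, -0.744)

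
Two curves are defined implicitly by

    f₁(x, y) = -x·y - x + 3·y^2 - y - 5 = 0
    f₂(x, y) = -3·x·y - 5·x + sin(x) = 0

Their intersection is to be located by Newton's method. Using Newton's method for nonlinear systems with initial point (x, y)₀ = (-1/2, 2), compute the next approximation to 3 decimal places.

At (-1/2, 2): F = (6.500, 5.02057).
Jacobian J = [[-y - 1, -x + 6·y - 1], [-3·y + cos(x) - 5, -3·x]].
At the point, J = [[-3.000, 11.500], [-10.12242, 1.500]] (det J = 111.90780).
Solving J·Δ = −F gives Δ = (0.429, -0.453).
Then the next iterate is (x, y)₁ = (-0.071, 1.547).

(-0.071, 1.547)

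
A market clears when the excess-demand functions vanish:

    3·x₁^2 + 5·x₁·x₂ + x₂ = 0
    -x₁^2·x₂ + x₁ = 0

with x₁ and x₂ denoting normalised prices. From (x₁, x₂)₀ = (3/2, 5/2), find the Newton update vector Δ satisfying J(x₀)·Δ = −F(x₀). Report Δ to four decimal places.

(4.0636, -13.5727)

At (3/2, 5/2): F = (28.0000, -4.1250).
Jacobian J = [[6·x₁ + 5·x₂, 5·x₁ + 1], [-2·x₁·x₂ + 1, -x₁^2]].
At the point, J = [[21.5000, 8.5000], [-6.5000, -2.2500]] (det J = 6.8750).
Solving J·Δ = −F gives Δ = (4.0636, -13.5727).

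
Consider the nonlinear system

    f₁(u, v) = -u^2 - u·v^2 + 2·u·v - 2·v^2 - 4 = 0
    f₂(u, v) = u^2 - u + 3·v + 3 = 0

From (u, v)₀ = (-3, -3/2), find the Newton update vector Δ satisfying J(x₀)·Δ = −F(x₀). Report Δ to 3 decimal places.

At (-3, -3/2): F = (-1.750, 10.500).
Jacobian J = [[-2·u - v^2 + 2·v, -2·u·v + 2·u - 4·v], [2·u - 1, 3]].
At the point, J = [[0.750, -9.000], [-7.000, 3.000]] (det J = -60.750).
Solving J·Δ = −F gives Δ = (1.469, -0.072).

(1.469, -0.072)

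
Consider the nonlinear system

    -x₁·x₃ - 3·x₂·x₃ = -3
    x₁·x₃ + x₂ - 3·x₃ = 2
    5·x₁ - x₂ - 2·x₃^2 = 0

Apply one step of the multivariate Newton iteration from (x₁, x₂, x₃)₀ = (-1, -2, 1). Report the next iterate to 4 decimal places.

(-4.3571, -7.2143, -3.1429)

At (-1, -2, 1): F = (10.0000, -8.0000, -5.0000).
Jacobian J = [[-x₃, -3·x₃, -x₁ - 3·x₂], [x₃, 1, x₁ - 3], [5, -1, -4·x₃]].
At the point, J = [[-1.0000, -3.0000, 7.0000], [1.0000, 1.0000, -4.0000], [5.0000, -1.0000, -4.0000]] (det J = 14.0000).
Solving J·Δ = −F gives Δ = (-3.3571, -5.2143, -4.1429).
Then the next iterate is (x₁, x₂, x₃)₁ = (-4.3571, -7.2143, -3.1429).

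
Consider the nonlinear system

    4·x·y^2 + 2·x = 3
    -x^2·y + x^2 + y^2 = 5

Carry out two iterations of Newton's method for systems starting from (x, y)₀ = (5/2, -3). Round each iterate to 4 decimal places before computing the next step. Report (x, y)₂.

At (5/2, -3): F = (92.0000, 29.0000).
Jacobian J = [[4·y^2 + 2, 8·x·y], [-2·x·y + 2·x, -x^2 + 2·y]].
At the point, J = [[38.0000, -60.0000], [20.0000, -12.2500]] (det J = 734.5000).
Solving J·Δ = −F gives Δ = (-0.8346, 1.0048).
Then the next iterate is (x, y)₁ = (1.6654, -1.9952).
Round to (1.6654, -1.9952) and repeat: F = (26.849451, 7.288181), J = [[17.923292, -26.582449], [9.976412, -6.763957]].
Δ = (-0.0843, 0.9532), so (x, y)₂ = (1.5811, -1.0420).

(1.5811, -1.0420)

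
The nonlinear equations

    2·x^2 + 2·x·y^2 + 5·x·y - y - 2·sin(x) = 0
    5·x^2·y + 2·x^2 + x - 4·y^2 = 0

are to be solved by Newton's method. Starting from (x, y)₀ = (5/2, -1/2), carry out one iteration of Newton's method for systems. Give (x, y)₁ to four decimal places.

(1.7810, -0.4845)

At (5/2, -1/2): F = (6.803056, -1.6250).
Jacobian J = [[4·x + 2·y^2 + 5·y - 2·cos(x), 4·x·y + 5·x - 1], [10·x·y + 4·x + 1, 5·x^2 - 8·y]].
At the point, J = [[9.602287, 6.5000], [-1.5000, 35.2500]] (det J = 348.230625).
Solving J·Δ = −F gives Δ = (-0.7190, 0.0155).
Then the next iterate is (x, y)₁ = (1.7810, -0.4845).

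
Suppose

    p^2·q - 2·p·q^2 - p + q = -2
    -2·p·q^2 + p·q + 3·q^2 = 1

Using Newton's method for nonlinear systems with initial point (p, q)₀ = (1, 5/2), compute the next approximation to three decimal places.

(1.176, 1.501)

At (1, 5/2): F = (-6.500, 7.750).
Jacobian J = [[2·p·q - 2·q^2 - 1, p^2 - 4·p·q + 1], [-2·q^2 + q, -4·p·q + p + 6·q]].
At the point, J = [[-8.500, -8.000], [-10.000, 6.000]] (det J = -131.000).
Solving J·Δ = −F gives Δ = (0.176, -0.999).
Then the next iterate is (p, q)₁ = (1.176, 1.501).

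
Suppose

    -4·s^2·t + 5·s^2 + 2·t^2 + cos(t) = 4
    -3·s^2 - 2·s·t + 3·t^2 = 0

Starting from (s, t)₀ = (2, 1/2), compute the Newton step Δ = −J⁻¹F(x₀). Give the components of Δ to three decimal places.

(-1.005, -0.185)

At (2, 1/2): F = (9.37758, -13.250).
Jacobian J = [[-8·s·t + 10·s, -4·s^2 + 4·t - sin(t)], [-6·s - 2·t, -2·s + 6·t]].
At the point, J = [[12.000, -14.47943], [-13.000, -1.000]] (det J = -200.23253).
Solving J·Δ = −F gives Δ = (-1.005, -0.185).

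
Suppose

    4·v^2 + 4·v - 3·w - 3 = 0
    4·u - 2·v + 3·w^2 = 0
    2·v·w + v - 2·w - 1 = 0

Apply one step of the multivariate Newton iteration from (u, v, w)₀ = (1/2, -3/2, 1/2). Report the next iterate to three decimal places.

(-0.155, -1.337, -0.435)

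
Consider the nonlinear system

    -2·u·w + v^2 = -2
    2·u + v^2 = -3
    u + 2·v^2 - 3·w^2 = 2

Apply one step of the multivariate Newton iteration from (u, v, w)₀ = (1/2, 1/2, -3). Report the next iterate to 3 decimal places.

(0.768, -4.286, -0.928)

At (1/2, 1/2, -3): F = (5.250, 4.250, -28.000).
Jacobian J = [[-2·w, 2·v, -2·u], [2, 2·v, 0], [1, 4·v, -6·w]].
At the point, J = [[6.000, 1.000, -1.000], [2.000, 1.000, 0.000], [1.000, 2.000, 18.000]] (det J = 69.000).
Solving J·Δ = −F gives Δ = (0.268, -4.786, 2.072).
Then the next iterate is (u, v, w)₁ = (0.768, -4.286, -0.928).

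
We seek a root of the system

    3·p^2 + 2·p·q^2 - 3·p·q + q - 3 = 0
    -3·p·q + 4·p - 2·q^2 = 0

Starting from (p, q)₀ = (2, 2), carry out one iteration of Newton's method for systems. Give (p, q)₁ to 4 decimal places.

(1.5517, 1.2069)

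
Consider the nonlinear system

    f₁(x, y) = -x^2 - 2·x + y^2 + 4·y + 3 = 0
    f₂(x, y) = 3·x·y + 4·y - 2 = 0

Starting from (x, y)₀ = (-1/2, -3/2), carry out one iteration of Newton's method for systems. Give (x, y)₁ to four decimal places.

At (-1/2, -3/2): F = (0.0000, -5.7500).
Jacobian J = [[-2·x - 2, 2·y + 4], [3·y, 3·x + 4]].
At the point, J = [[-1.0000, 1.0000], [-4.5000, 2.5000]] (det J = 2.0000).
Solving J·Δ = −F gives Δ = (-2.8750, -2.8750).
Then the next iterate is (x, y)₁ = (-3.3750, -4.3750).

(-3.3750, -4.3750)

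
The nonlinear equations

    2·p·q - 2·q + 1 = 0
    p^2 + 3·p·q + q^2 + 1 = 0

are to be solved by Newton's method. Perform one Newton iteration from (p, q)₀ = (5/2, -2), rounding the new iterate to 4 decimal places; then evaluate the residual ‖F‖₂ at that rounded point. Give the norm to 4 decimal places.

1.1078

At (5/2, -2): F = (-5.0000, -3.7500).
Jacobian J = [[2·q, 2·p - 2], [2·p + 3·q, 3·p + 2·q]].
At the point, J = [[-4.0000, 3.0000], [-1.0000, 3.5000]] (det J = -11.0000).
Solving J·Δ = −F gives Δ = (-0.5682, 0.9091).
Then the next iterate is (p, q)₁ = (1.9318, -1.0909).
Re-evaluating at (1.9318, -1.0909): F = (-1.033001, -0.400288), so ‖F‖₂ = 1.1078.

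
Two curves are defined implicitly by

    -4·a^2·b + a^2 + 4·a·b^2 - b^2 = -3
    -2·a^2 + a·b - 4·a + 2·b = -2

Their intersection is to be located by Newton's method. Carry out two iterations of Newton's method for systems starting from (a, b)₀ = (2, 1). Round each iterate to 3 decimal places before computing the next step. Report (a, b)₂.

At (2, 1): F = (-2.000, -10.000).
Jacobian J = [[-8·a·b + 2·a + 4·b^2, -4·a^2 + 8·a·b - 2·b], [-4·a + b - 4, a + 2]].
At the point, J = [[-8.000, -2.000], [-11.000, 4.000]] (det J = -54.000).
Solving J·Δ = −F gives Δ = (-0.519, 1.074).
Then the next iterate is (a, b)₁ = (1.481, 2.074).
Round to (1.481, 2.074) and repeat: F = (8.17771, -1.09113), J = [[-4.40485, 11.65131], [-7.850, 3.481]].
Δ = (-0.541, -0.906), so (a, b)₂ = (0.940, 1.168).

(0.940, 1.168)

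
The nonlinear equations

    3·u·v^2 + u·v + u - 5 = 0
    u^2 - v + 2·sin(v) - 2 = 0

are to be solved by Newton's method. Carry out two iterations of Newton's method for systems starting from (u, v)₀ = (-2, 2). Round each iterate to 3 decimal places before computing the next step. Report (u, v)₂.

(-1.057, -0.116)

At (-2, 2): F = (-35.000, 1.81859).
Jacobian J = [[3·v^2 + v + 1, 6·u·v + u], [2·u, 2·cos(v) - 1]].
At the point, J = [[15.000, -26.000], [-4.000, -1.83229]] (det J = -131.48441).
Solving J·Δ = −F gives Δ = (0.847, -0.857).
Then the next iterate is (u, v)₁ = (-1.153, 1.143).
Round to (-1.153, 1.143) and repeat: F = (-11.98989, 0.00617), J = [[6.06235, -9.06027], [-2.306, -0.17027]].
Δ = (0.096, -1.259), so (u, v)₂ = (-1.057, -0.116).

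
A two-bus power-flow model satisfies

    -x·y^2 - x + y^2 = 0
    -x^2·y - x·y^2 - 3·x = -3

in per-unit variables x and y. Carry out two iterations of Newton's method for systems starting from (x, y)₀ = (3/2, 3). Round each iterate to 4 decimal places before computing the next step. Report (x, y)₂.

(0.3328, 1.6788)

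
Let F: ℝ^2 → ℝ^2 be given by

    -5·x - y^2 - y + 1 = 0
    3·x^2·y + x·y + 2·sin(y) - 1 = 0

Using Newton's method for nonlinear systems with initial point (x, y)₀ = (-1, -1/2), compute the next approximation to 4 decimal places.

At (-1, -1/2): F = (6.2500, -2.958851).
Jacobian J = [[-5, -2·y - 1], [6·x·y + y, 3·x^2 + x + 2·cos(y)]].
At the point, J = [[-5.0000, 0.0000], [2.5000, 3.755165]] (det J = -18.775826).
Solving J·Δ = −F gives Δ = (1.2500, -0.0442).
Then the next iterate is (x, y)₁ = (0.2500, -0.5442).

(0.2500, -0.5442)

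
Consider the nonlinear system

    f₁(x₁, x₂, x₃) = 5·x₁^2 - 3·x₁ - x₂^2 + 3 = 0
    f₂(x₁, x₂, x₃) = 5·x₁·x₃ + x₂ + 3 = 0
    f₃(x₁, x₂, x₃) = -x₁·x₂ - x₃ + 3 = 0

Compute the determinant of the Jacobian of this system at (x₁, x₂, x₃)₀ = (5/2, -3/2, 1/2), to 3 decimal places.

729.250

J = [[10·x₁ - 3, -2·x₂, 0], [5·x₃, 1, 5·x₁], [-x₂, -x₁, -1]].
At the point, J = [[22.000, 3.000, 0.000], [2.500, 1.000, 12.500], [1.500, -2.500, -1.000]].
det J = 729.250.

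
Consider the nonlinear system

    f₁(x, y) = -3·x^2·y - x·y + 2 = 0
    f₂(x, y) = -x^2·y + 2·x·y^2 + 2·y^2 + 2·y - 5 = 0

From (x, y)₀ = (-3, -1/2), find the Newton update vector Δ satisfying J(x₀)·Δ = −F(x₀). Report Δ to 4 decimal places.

(-2.9565, 1.6304)

At (-3, -1/2): F = (14.0000, -2.5000).
Jacobian J = [[-6·x·y - y, -3·x^2 - x], [-2·x·y + 2·y^2, -x^2 + 4·x·y + 4·y + 2]].
At the point, J = [[-8.5000, -24.0000], [-2.5000, -3.0000]] (det J = -34.5000).
Solving J·Δ = −F gives Δ = (-2.9565, 1.6304).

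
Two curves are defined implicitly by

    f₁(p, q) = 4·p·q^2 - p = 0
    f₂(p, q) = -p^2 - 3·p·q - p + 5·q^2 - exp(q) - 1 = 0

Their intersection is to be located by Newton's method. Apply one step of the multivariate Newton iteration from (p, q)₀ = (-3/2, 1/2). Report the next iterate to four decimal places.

At (-3/2, 1/2): F = (0.0000, 0.101279).
Jacobian J = [[4·q^2 - 1, 8·p·q], [-2·p - 3·q - 1, -3·p + 10·q - exp(q)]].
At the point, J = [[0.0000, -6.0000], [0.5000, 7.851279]] (det J = 3.0000).
Solving J·Δ = −F gives Δ = (-0.2026, 0.0000).
Then the next iterate is (p, q)₁ = (-1.7026, 0.5000).

(-1.7026, 0.5000)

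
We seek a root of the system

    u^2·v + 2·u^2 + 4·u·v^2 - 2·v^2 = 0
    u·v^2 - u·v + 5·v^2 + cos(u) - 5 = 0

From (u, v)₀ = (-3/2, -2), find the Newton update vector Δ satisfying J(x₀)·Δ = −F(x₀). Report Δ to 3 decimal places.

(0.437, 0.730)

At (-3/2, -2): F = (-32.000, 6.07074).
Jacobian J = [[2·u·v + 4·u + 4·v^2, u^2 + 8·u·v - 4·v], [v^2 - v - sin(u), 2·u·v - u + 10·v]].
At the point, J = [[16.000, 34.250], [6.99749, -12.500]] (det J = -439.66420).
Solving J·Δ = −F gives Δ = (0.437, 0.730).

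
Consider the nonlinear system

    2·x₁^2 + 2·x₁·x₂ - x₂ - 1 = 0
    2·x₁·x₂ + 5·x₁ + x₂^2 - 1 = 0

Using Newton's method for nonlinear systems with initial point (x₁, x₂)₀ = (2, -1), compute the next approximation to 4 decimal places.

At (2, -1): F = (4.0000, 6.0000).
Jacobian J = [[4·x₁ + 2·x₂, 2·x₁ - 1], [2·x₂ + 5, 2·x₁ + 2·x₂]].
At the point, J = [[6.0000, 3.0000], [3.0000, 2.0000]] (det J = 3.0000).
Solving J·Δ = −F gives Δ = (3.3333, -8.0000).
Then the next iterate is (x₁, x₂)₁ = (5.3333, -9.0000).

(5.3333, -9.0000)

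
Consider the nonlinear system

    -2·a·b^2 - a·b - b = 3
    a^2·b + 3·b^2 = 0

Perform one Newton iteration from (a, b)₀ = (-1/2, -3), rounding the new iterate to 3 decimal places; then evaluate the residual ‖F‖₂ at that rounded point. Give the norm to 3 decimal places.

At (-1/2, -3): F = (7.500, 26.250).
Jacobian J = [[-2·b^2 - b, -4·a·b - a - 1], [2·a·b, a^2 + 6·b]].
At the point, J = [[-15.000, -6.500], [3.000, -17.750]] (det J = 285.750).
Solving J·Δ = −F gives Δ = (-0.131, 1.457).
Then the next iterate is (a, b)₁ = (-0.631, -1.543).
Re-evaluating at (-0.631, -1.543): F = (0.57400, 6.52818), so ‖F‖₂ = 6.553.

6.553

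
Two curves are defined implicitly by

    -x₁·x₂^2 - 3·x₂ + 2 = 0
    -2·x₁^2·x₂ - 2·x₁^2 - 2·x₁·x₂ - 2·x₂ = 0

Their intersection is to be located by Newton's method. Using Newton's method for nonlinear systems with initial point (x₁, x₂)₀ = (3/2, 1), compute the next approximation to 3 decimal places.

At (3/2, 1): F = (-2.500, -14.000).
Jacobian J = [[-x₂^2, -2·x₁·x₂ - 3], [-4·x₁·x₂ - 4·x₁ - 2·x₂, -2·x₁^2 - 2·x₁ - 2]].
At the point, J = [[-1.000, -6.000], [-14.000, -9.500]] (det J = -74.500).
Solving J·Δ = −F gives Δ = (-0.809, -0.282).
Then the next iterate is (x₁, x₂)₁ = (0.691, 0.718).

(0.691, 0.718)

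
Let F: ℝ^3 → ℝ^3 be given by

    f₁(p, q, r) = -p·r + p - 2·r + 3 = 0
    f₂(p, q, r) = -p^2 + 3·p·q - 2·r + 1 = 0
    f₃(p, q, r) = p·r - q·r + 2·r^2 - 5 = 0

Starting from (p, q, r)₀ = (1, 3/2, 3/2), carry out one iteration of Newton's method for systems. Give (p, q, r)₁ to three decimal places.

(1.625, 0.299, 1.229)

At (1, 3/2, 3/2): F = (-0.500, 1.500, -1.250).
Jacobian J = [[-r + 1, 0, -p - 2], [-2·p + 3·q, 3·p, -2], [r, -r, p - q + 4·r]].
At the point, J = [[-0.500, 0.000, -3.000], [2.500, 3.000, -2.000], [1.500, -1.500, 5.500]] (det J = 18.000).
Solving J·Δ = −F gives Δ = (0.625, -1.201, -0.271).
Then the next iterate is (p, q, r)₁ = (1.625, 0.299, 1.229).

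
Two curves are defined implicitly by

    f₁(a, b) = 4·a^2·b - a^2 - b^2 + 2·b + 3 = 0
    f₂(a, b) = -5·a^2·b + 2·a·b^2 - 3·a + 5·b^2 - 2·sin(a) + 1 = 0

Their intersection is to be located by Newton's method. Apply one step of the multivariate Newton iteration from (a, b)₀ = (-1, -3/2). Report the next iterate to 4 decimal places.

At (-1, -3/2): F = (-9.2500, 19.932942).
Jacobian J = [[8·a·b - 2·a, 4·a^2 - 2·b + 2], [-10·a·b + 2·b^2 - 2·cos(a) - 3, -5·a^2 + 4·a·b + 10·b]].
At the point, J = [[14.0000, 9.0000], [-14.580605, -14.0000]] (det J = -64.774558).
Solving J·Δ = −F gives Δ = (-0.7703, 2.2260).
Then the next iterate is (a, b)₁ = (-1.7703, 0.7260).

(-1.7703, 0.7260)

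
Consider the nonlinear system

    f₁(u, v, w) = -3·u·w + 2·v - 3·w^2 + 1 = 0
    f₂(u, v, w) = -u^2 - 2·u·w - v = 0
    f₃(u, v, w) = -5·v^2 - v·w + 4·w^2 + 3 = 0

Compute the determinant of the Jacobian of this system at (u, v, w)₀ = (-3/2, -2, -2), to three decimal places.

2425.000

J = [[-3·w, 2, -3·u - 6·w], [-2·u - 2·w, -1, -2·u], [0, -10·v - w, -v + 8·w]].
At the point, J = [[6.000, 2.000, 16.500], [7.000, -1.000, 3.000], [0.000, 22.000, -14.000]].
det J = 2425.000.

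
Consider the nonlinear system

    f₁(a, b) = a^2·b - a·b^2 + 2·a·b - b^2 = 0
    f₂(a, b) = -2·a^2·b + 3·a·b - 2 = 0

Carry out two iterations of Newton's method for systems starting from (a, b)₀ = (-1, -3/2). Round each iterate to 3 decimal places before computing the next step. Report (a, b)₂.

At (-1, -3/2): F = (1.500, 5.500).
Jacobian J = [[2·a·b - b^2 + 2·b, a^2 - 2·a·b + 2·a - 2·b], [-4·a·b + 3·b, -2·a^2 + 3·a]].
At the point, J = [[-2.250, -1.000], [-10.500, -5.000]] (det J = 0.750).
Solving J·Δ = −F gives Δ = (2.667, -4.500).
Then the next iterate is (a, b)₁ = (1.667, -6.000).
Round to (1.667, -6.000) and repeat: F = (-132.68933, 1.34067), J = [[-68.004, 38.11689], [22.008, -0.55678]].
Δ = (0.028, 3.532), so (a, b)₂ = (1.695, -2.468).

(1.695, -2.468)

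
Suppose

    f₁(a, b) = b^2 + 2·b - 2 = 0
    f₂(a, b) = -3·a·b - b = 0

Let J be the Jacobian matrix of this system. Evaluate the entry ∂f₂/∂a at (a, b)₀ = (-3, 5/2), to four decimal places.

∂f₂/∂a = -3·b.
At (-3, 5/2) this is -7.5000.

-7.5000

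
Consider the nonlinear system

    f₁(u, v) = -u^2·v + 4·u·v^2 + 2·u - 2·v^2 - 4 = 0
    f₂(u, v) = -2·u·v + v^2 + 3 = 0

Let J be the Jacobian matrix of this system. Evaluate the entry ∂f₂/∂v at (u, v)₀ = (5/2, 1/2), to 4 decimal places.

∂f₂/∂v = -2·u + 2·v.
At (5/2, 1/2) this is -4.0000.

-4.0000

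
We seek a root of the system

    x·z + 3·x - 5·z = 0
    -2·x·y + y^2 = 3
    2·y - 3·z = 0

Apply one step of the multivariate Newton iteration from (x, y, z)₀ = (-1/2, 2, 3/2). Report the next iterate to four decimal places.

(3.7340, 4.7872, 3.1915)

At (-1/2, 2, 3/2): F = (-9.7500, 3.0000, -0.5000).
Jacobian J = [[z + 3, 0, x - 5], [-2·y, -2·x + 2·y, 0], [0, 2, -3]].
At the point, J = [[4.5000, 0.0000, -5.5000], [-4.0000, 5.0000, 0.0000], [0.0000, 2.0000, -3.0000]] (det J = -23.5000).
Solving J·Δ = −F gives Δ = (4.2340, 2.7872, 1.6915).
Then the next iterate is (x, y, z)₁ = (3.7340, 4.7872, 3.1915).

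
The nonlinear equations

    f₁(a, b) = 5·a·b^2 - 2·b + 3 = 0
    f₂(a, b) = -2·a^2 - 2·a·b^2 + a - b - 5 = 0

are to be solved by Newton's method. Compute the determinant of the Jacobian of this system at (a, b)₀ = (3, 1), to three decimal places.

J = [[5·b^2, 10·a·b - 2], [-4·a - 2·b^2 + 1, -4·a·b - 1]].
At the point, J = [[5.000, 28.000], [-13.000, -13.000]].
det J = 299.000.

299.000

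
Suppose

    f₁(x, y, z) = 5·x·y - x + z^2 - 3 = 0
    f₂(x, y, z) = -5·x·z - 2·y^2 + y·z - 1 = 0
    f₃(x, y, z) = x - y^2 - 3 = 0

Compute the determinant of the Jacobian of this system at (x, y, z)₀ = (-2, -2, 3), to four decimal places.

J = [[5·y - 1, 5·x, 2·z], [-5·z, -4·y + z, -5·x + y], [1, -2·y, 0]].
At the point, J = [[-11.0000, -10.0000, 6.0000], [-15.0000, 11.0000, 8.0000], [1.0000, 4.0000, 0.0000]].
det J = -154.0000.

-154.0000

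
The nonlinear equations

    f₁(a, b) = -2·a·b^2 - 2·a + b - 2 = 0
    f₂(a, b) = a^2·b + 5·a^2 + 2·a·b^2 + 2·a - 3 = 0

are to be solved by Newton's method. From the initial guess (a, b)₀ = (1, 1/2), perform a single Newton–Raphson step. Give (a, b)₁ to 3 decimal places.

At (1, 1/2): F = (-4.000, 5.000).
Jacobian J = [[-2·b^2 - 2, -4·a·b + 1], [2·a·b + 10·a + 2·b^2 + 2, a^2 + 4·a·b]].
At the point, J = [[-2.500, -1.000], [13.500, 3.000]] (det J = 6.000).
Solving J·Δ = −F gives Δ = (1.167, -6.917).
Then the next iterate is (a, b)₁ = (2.167, -6.417).

(2.167, -6.417)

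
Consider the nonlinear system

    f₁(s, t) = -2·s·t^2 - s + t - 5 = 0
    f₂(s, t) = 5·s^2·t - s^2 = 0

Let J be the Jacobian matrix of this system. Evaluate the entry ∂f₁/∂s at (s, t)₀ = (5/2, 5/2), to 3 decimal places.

∂f₁/∂s = -2·t^2 - 1.
At (5/2, 5/2) this is -13.500.

-13.500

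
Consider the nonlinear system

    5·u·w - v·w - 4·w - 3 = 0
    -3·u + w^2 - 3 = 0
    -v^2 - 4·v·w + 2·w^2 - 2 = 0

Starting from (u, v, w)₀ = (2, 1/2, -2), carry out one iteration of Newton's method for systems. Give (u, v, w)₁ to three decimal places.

(0.326, -0.885, -1.995)

At (2, 1/2, -2): F = (-14.000, -5.000, 9.750).
Jacobian J = [[5·w, -w, 5·u - v - 4], [-3, 0, 2·w], [0, -2·v - 4·w, -4·v + 4·w]].
At the point, J = [[-10.000, 2.000, 5.500], [-3.000, 0.000, -4.000], [0.000, 7.000, -10.000]] (det J = -455.500).
Solving J·Δ = −F gives Δ = (-1.674, -1.385, 0.005).
Then the next iterate is (u, v, w)₁ = (0.326, -0.885, -1.995).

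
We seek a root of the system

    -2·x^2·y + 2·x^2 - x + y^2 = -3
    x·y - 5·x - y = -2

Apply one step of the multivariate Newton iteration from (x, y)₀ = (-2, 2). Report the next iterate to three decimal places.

(-1.364, 3.364)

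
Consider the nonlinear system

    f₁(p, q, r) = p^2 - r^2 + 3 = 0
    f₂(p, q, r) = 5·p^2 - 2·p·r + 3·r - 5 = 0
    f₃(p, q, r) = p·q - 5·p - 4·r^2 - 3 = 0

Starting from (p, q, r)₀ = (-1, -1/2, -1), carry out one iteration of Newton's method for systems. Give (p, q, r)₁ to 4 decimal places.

(-5.1667, -24.4167, -6.6667)

At (-1, -1/2, -1): F = (3.0000, -5.0000, -1.5000).
Jacobian J = [[2·p, 0, -2·r], [10·p - 2·r, 0, -2·p + 3], [q - 5, p, -8·r]].
At the point, J = [[-2.0000, 0.0000, 2.0000], [-8.0000, 0.0000, 5.0000], [-5.5000, -1.0000, 8.0000]] (det J = 6.0000).
Solving J·Δ = −F gives Δ = (-4.1667, -23.9167, -5.6667).
Then the next iterate is (p, q, r)₁ = (-5.1667, -24.4167, -6.6667).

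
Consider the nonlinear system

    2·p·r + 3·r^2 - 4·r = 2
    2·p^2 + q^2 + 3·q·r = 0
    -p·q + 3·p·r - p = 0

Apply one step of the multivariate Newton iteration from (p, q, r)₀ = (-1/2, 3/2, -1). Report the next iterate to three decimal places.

(-0.250, 0.250, -0.500)

At (-1/2, 3/2, -1): F = (6.000, -1.750, 2.750).
Jacobian J = [[2·r, 0, 2·p + 6·r - 4], [4·p, 2·q + 3·r, 3·q], [-q + 3·r - 1, -p, 3·p]].
At the point, J = [[-2.000, 0.000, -11.000], [-2.000, 0.000, 4.500], [-5.500, 0.500, -1.500]] (det J = 15.500).
Solving J·Δ = −F gives Δ = (0.250, -1.250, 0.500).
Then the next iterate is (p, q, r)₁ = (-0.250, 0.250, -0.500).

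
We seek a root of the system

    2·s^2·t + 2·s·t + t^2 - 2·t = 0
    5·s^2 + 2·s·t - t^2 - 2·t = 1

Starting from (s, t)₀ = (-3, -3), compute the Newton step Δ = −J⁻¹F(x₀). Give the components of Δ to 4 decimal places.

(2.3095, -12.0714)

At (-3, -3): F = (-21.0000, 59.0000).
Jacobian J = [[4·s·t + 2·t, 2·s^2 + 2·s + 2·t - 2], [10·s + 2·t, 2·s - 2·t - 2]].
At the point, J = [[30.0000, 4.0000], [-36.0000, -2.0000]] (det J = 84.0000).
Solving J·Δ = −F gives Δ = (2.3095, -12.0714).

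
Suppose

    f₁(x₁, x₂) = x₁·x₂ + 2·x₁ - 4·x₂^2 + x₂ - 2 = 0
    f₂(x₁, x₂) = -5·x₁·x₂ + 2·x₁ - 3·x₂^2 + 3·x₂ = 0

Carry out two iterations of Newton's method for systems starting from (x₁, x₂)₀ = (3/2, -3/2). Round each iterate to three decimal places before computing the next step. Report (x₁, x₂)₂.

At (3/2, -3/2): F = (-11.750, 3.000).
Jacobian J = [[x₂ + 2, x₁ - 8·x₂ + 1], [-5·x₂ + 2, -5·x₁ - 6·x₂ + 3]].
At the point, J = [[0.500, 14.500], [9.500, 4.500]] (det J = -135.500).
Solving J·Δ = −F gives Δ = (-0.711, 0.835).
Then the next iterate is (x₁, x₂)₁ = (0.789, -0.665).
Round to (0.789, -0.665) and repeat: F = (-3.38058, 0.87975), J = [[1.335, 7.109], [5.325, 3.045]].
Δ = (-0.490, 0.568), so (x₁, x₂)₂ = (0.299, -0.097).

(0.299, -0.097)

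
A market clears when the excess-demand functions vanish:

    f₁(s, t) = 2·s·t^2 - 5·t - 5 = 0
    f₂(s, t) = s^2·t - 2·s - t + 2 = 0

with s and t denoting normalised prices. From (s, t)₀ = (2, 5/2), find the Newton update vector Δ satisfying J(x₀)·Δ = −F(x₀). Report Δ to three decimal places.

At (2, 5/2): F = (7.500, 5.500).
Jacobian J = [[2·t^2, 4·s·t - 5], [2·s·t - 2, s^2 - 1]].
At the point, J = [[12.500, 15.000], [8.000, 3.000]] (det J = -82.500).
Solving J·Δ = −F gives Δ = (-0.727, 0.106).

(-0.727, 0.106)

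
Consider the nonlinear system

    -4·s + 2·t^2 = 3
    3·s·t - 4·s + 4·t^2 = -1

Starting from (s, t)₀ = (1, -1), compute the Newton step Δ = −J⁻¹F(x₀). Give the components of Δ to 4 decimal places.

At (1, -1): F = (-5.0000, -2.0000).
Jacobian J = [[-4, 4·t], [3·t - 4, 3·s + 8·t]].
At the point, J = [[-4.0000, -4.0000], [-7.0000, -5.0000]] (det J = -8.0000).
Solving J·Δ = −F gives Δ = (2.1250, -3.3750).

(2.1250, -3.3750)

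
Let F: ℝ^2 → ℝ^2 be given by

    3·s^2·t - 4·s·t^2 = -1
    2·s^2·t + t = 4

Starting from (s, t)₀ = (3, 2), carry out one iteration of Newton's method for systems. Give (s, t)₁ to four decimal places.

At (3, 2): F = (7.0000, 34.0000).
Jacobian J = [[6·s·t - 4·t^2, 3·s^2 - 8·s·t], [4·s·t, 2·s^2 + 1]].
At the point, J = [[20.0000, -21.0000], [24.0000, 19.0000]] (det J = 884.0000).
Solving J·Δ = −F gives Δ = (-0.9581, -0.5792).
Then the next iterate is (s, t)₁ = (2.0419, 1.4208).

(2.0419, 1.4208)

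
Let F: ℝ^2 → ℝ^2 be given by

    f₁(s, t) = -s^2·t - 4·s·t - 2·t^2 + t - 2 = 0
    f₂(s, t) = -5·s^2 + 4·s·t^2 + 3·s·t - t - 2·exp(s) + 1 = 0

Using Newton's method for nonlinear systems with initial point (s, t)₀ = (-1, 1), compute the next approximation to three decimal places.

(-1.000, -0.061)

At (-1, 1): F = (0.000, -12.73576).
Jacobian J = [[-2·s·t - 4·t, -s^2 - 4·s - 4·t + 1], [-10·s + 4·t^2 + 3·t - 2·exp(s), 8·s·t + 3·s - 1]].
At the point, J = [[-2.000, 0.000], [16.26424, -12.000]] (det J = 24.000).
Solving J·Δ = −F gives Δ = (0.000, -1.061).
Then the next iterate is (s, t)₁ = (-1.000, -0.061).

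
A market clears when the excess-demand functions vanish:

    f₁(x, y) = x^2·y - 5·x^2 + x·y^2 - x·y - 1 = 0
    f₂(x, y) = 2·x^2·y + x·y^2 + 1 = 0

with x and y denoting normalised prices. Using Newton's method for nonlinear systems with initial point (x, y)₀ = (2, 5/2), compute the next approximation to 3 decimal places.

(0.912, 2.225)

At (2, 5/2): F = (-3.500, 33.500).
Jacobian J = [[2·x·y - 10·x + y^2 - y, x^2 + 2·x·y - x], [4·x·y + y^2, 2·x^2 + 2·x·y]].
At the point, J = [[-6.250, 12.000], [26.250, 18.000]] (det J = -427.500).
Solving J·Δ = −F gives Δ = (-1.088, -0.275).
Then the next iterate is (x, y)₁ = (0.912, 2.225).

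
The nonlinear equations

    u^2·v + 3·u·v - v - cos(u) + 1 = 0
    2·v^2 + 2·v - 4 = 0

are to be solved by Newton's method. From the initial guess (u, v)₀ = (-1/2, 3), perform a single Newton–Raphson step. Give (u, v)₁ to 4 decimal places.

At (-1/2, 3): F = (-6.627583, 20.0000).
Jacobian J = [[2·u·v + 3·v + sin(u), u^2 + 3·u - 1], [0, 4·v + 2]].
At the point, J = [[5.520574, -2.2500], [0.0000, 14.0000]] (det J = 77.288042).
Solving J·Δ = −F gives Δ = (0.6183, -1.4286).
Then the next iterate is (u, v)₁ = (0.1183, 1.5714).

(0.1183, 1.5714)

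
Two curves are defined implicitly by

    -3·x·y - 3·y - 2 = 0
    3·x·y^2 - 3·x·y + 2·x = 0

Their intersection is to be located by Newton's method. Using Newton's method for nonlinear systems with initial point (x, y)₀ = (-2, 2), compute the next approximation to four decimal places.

At (-2, 2): F = (4.0000, -16.0000).
Jacobian J = [[-3·y, -3·x - 3], [3·y^2 - 3·y + 2, 6·x·y - 3·x]].
At the point, J = [[-6.0000, 3.0000], [8.0000, -18.0000]] (det J = 84.0000).
Solving J·Δ = −F gives Δ = (0.2857, -0.7619).
Then the next iterate is (x, y)₁ = (-1.7143, 1.2381).

(-1.7143, 1.2381)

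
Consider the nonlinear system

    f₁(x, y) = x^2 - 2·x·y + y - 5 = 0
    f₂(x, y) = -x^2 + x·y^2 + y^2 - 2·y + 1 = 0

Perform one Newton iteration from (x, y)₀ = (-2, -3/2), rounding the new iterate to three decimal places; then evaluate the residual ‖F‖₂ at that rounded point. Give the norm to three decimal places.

3.157

At (-2, -3/2): F = (-8.500, -2.250).
Jacobian J = [[2·x - 2·y, -2·x + 1], [-2·x + y^2, 2·x·y + 2·y - 2]].
At the point, J = [[-1.000, 5.000], [6.250, 1.000]] (det J = -32.250).
Solving J·Δ = −F gives Δ = (0.085, 1.717).
Then the next iterate is (x, y)₁ = (-1.915, 0.217).
Re-evaluating at (-1.915, 0.217): F = (-0.28466, -3.14431), so ‖F‖₂ = 3.157.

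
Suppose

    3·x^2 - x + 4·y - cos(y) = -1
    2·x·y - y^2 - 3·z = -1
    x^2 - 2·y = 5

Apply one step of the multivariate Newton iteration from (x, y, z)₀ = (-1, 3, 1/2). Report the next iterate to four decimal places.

(-1.2437, -1.7563, 7.5292)

At (-1, 3, 1/2): F = (17.989992, -15.5000, -10.0000).
Jacobian J = [[6·x - 1, sin(y) + 4, 0], [2·y, 2·x - 2·y, -3], [2·x, -2, 0]].
At the point, J = [[-7.0000, 4.141120, 0.0000], [6.0000, -8.0000, -3.0000], [-2.0000, -2.0000, 0.0000]] (det J = 66.846720).
Solving J·Δ = −F gives Δ = (-0.2437, -4.7563, 7.0292).
Then the next iterate is (x, y, z)₁ = (-1.2437, -1.7563, 7.5292).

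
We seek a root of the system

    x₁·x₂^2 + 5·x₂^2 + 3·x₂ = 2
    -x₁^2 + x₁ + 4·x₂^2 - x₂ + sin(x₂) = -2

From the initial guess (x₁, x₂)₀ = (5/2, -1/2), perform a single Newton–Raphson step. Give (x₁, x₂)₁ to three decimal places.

(2.680, -0.851)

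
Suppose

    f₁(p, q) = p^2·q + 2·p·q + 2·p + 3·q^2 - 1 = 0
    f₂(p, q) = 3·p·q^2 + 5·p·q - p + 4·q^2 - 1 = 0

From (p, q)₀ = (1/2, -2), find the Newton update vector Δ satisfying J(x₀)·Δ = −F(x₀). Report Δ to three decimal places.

(0.210, 0.806)

At (1/2, -2): F = (9.500, 15.500).
Jacobian J = [[2·p·q + 2·q + 2, p^2 + 2·p + 6·q], [3·q^2 + 5·q - 1, 6·p·q + 5·p + 8·q]].
At the point, J = [[-4.000, -10.750], [1.000, -19.500]] (det J = 88.750).
Solving J·Δ = −F gives Δ = (0.210, 0.806).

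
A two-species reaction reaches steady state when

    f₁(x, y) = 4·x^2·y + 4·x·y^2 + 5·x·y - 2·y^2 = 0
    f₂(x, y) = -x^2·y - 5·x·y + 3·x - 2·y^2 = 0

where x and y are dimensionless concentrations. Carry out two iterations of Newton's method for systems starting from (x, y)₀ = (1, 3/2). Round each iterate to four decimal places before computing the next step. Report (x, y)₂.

At (1, 3/2): F = (18.0000, -10.5000).
Jacobian J = [[8·x·y + 4·y^2 + 5·y, 4·x^2 + 8·x·y + 5·x - 4·y], [-2·x·y - 5·y + 3, -x^2 - 5·x - 4·y]].
At the point, J = [[28.5000, 15.0000], [-7.5000, -12.0000]] (det J = -229.5000).
Solving J·Δ = −F gives Δ = (-0.2549, -0.7157).
Then the next iterate is (x, y)₁ = (0.7451, 0.7843).
Round to (0.7451, 0.7843) and repeat: F = (5.266672, -2.352286), J = [[11.057061, 7.484051], [-2.090264, -7.417874]].
Δ = (-0.3234, -0.2260), so (x, y)₂ = (0.4217, 0.5583).

(0.4217, 0.5583)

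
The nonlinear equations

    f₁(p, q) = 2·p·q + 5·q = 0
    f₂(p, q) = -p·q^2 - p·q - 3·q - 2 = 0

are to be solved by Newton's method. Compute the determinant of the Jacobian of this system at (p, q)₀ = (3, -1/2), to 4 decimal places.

0.2500

J = [[2·q, 2·p + 5], [-q^2 - q, -2·p·q - p - 3]].
At the point, J = [[-1.0000, 11.0000], [0.2500, -3.0000]].
det J = 0.2500.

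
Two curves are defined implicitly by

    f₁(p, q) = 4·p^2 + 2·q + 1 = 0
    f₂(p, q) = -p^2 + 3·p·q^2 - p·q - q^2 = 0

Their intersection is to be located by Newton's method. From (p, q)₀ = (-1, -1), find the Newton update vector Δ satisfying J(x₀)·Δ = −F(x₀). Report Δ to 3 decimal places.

(0.464, 0.357)

At (-1, -1): F = (3.000, -6.000).
Jacobian J = [[8·p, 2], [-2·p + 3·q^2 - q, 6·p·q - p - 2·q]].
At the point, J = [[-8.000, 2.000], [6.000, 9.000]] (det J = -84.000).
Solving J·Δ = −F gives Δ = (0.464, 0.357).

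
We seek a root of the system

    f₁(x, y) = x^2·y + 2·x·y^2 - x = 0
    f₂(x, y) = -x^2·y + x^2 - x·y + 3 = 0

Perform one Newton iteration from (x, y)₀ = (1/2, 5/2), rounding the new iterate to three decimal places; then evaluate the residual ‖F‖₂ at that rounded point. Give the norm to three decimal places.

13.882

At (1/2, 5/2): F = (6.375, 1.375).
Jacobian J = [[2·x·y + 2·y^2 - 1, x^2 + 4·x·y], [-2·x·y + 2·x - y, -x^2 - x]].
At the point, J = [[14.000, 5.250], [-4.000, -0.750]] (det J = 10.500).
Solving J·Δ = −F gives Δ = (1.143, -4.262).
Then the next iterate is (x, y)₁ = (1.643, -1.762).
Re-evaluating at (1.643, -1.762): F = (3.80243, 13.35084), so ‖F‖₂ = 13.882.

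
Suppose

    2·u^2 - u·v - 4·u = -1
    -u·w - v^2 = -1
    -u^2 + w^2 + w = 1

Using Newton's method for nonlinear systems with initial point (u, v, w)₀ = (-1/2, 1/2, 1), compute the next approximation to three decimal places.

(0.109, 0.915, 0.547)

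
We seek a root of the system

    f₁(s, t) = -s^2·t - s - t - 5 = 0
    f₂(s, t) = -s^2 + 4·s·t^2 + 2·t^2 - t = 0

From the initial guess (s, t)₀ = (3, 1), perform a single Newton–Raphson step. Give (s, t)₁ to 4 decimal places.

At (3, 1): F = (-18.0000, 4.0000).
Jacobian J = [[-2·s·t - 1, -s^2 - 1], [-2·s + 4·t^2, 8·s·t + 4·t - 1]].
At the point, J = [[-7.0000, -10.0000], [-2.0000, 27.0000]] (det J = -209.0000).
Solving J·Δ = −F gives Δ = (-2.1340, -0.3062).
Then the next iterate is (s, t)₁ = (0.8660, 0.6938).

(0.8660, 0.6938)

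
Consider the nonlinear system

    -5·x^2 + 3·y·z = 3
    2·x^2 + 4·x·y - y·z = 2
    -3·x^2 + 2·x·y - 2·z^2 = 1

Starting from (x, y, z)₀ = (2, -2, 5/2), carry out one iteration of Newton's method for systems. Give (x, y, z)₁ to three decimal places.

At (2, -2, 5/2): F = (-38.000, -5.000, -33.500).
Jacobian J = [[-10·x, 3·z, 3·y], [4·x + 4·y, 4·x - z, -y], [-6·x + 2·y, 2·x, -4·z]].
At the point, J = [[-20.000, 7.500, -6.000], [0.000, 5.500, 2.000], [-16.000, 4.000, -10.000]] (det J = 492.000).
Solving J·Δ = −F gives Δ = (-1.079, 1.309, -1.100).
Then the next iterate is (x, y, z)₁ = (0.921, -0.691, 1.400).

(0.921, -0.691, 1.400)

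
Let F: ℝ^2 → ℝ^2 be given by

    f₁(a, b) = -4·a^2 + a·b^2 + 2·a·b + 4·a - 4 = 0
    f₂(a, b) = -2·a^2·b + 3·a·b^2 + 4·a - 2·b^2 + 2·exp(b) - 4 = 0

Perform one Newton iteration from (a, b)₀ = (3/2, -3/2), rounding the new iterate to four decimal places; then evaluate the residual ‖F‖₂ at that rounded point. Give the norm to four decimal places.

At (3/2, -3/2): F = (-8.1250, 14.821260).
Jacobian J = [[-8·a + b^2 + 2·b + 4, 2·a·b + 2·a], [-4·a·b + 3·b^2 + 4, -2·a^2 + 6·a·b - 4·b + 2·exp(b)]].
At the point, J = [[-8.7500, -1.5000], [19.7500, -11.553740]] (det J = 130.720222).
Solving J·Δ = −F gives Δ = (-0.8882, -0.2355).
Then the next iterate is (a, b)₁ = (0.6118, -1.7355).
Re-evaluating at (0.6118, -1.7355): F = (-3.330837, -0.396752), so ‖F‖₂ = 3.3544.

3.3544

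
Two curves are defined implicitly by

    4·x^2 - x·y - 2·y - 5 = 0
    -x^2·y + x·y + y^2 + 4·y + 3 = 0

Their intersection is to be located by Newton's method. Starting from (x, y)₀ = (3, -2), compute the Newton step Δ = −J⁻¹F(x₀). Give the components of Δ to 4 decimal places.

(-1.8019, -1.1698)

At (3, -2): F = (41.0000, 11.0000).
Jacobian J = [[8·x - y, -x - 2], [-2·x·y + y, -x^2 + x + 2·y + 4]].
At the point, J = [[26.0000, -5.0000], [10.0000, -6.0000]] (det J = -106.0000).
Solving J·Δ = −F gives Δ = (-1.8019, -1.1698).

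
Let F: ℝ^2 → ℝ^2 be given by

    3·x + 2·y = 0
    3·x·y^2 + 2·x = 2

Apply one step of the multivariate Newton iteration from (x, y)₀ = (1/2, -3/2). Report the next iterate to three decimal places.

At (1/2, -3/2): F = (-1.500, 2.375).
Jacobian J = [[3, 2], [3·y^2 + 2, 6·x·y]].
At the point, J = [[3.000, 2.000], [8.750, -4.500]] (det J = -31.000).
Solving J·Δ = −F gives Δ = (0.065, 0.653).
Then the next iterate is (x, y)₁ = (0.565, -0.847).

(0.565, -0.847)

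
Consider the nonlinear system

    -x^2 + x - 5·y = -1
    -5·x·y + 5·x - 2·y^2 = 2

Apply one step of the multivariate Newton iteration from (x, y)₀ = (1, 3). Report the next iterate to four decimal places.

At (1, 3): F = (-14.0000, -30.0000).
Jacobian J = [[-2·x + 1, -5], [-5·y + 5, -5·x - 4·y]].
At the point, J = [[-1.0000, -5.0000], [-10.0000, -17.0000]] (det J = -33.0000).
Solving J·Δ = −F gives Δ = (2.6667, -3.3333).
Then the next iterate is (x, y)₁ = (3.6667, -0.3333).

(3.6667, -0.3333)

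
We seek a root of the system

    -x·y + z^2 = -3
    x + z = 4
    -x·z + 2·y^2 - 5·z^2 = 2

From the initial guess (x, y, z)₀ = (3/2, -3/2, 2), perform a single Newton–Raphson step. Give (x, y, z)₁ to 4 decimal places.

(4.0847, 1.6921, -0.0847)

At (3/2, -3/2, 2): F = (9.2500, -0.5000, -20.5000).
Jacobian J = [[-y, -x, 2·z], [1, 0, 1], [-z, 4·y, -x - 10·z]].
At the point, J = [[1.5000, -1.5000, 4.0000], [1.0000, 0.0000, 1.0000], [-2.0000, -6.0000, -21.5000]] (det J = -44.2500).
Solving J·Δ = −F gives Δ = (2.5847, 3.1921, -2.0847).
Then the next iterate is (x, y, z)₁ = (4.0847, 1.6921, -0.0847).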